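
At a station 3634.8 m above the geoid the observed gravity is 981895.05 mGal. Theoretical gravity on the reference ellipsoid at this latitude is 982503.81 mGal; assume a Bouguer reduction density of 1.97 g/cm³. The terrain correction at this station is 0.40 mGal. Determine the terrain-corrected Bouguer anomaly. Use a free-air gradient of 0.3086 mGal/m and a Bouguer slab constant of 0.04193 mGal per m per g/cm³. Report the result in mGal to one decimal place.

213.1

Free-air correction = 0.3086 × 3634.8 = 1121.70 mGal
Free-air anomaly = 981895.05 − 982503.81 + (1121.70) = 512.94 mGal
Bouguer slab correction = 0.04193 × 1.97 × 3634.8 = 300.24 mGal
Simple Bouguer anomaly = 512.94 − (300.24) = 212.70 mGal
Complete Bouguer anomaly = 212.70 + 0.40 = 213.10 mGal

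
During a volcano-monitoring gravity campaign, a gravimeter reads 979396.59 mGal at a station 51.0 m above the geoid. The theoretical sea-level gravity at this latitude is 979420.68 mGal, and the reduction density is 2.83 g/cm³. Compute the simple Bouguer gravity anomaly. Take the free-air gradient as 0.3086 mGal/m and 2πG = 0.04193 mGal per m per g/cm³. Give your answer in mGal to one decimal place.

Free-air correction = 0.3086 × 51.0 = 15.74 mGal
Free-air anomaly = 979396.59 − 979420.68 + (15.74) = -8.35 mGal
Bouguer slab correction = 0.04193 × 2.83 × 51.0 = 6.05 mGal
Simple Bouguer anomaly = -8.35 − (6.05) = -14.40 mGal

-14.4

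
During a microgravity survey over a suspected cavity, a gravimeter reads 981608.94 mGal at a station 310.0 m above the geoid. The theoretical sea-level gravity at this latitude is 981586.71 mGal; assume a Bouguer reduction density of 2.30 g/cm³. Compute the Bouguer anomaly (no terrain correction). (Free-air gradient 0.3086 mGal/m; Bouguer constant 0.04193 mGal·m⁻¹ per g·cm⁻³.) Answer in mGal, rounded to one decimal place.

88.0

Free-air correction = 0.3086 × 310.0 = 95.67 mGal
Free-air anomaly = 981608.94 − 981586.71 + (95.67) = 117.90 mGal
Bouguer slab correction = 0.04193 × 2.30 × 310.0 = 29.90 mGal
Simple Bouguer anomaly = 117.90 − (29.90) = 88.00 mGal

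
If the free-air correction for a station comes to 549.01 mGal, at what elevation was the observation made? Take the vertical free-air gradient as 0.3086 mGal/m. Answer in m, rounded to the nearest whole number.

h = 549.01 / 0.3086 = 1779.03 m

1779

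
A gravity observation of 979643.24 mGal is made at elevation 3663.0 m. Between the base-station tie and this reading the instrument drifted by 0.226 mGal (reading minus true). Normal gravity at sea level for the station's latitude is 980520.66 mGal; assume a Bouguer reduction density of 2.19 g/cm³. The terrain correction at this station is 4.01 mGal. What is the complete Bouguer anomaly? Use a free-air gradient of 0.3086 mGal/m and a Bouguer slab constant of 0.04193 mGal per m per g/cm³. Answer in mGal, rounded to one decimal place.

-79.6

Drift-corrected reading = 979643.24 − (0.226) = 979643.014 mGal
Free-air correction = 0.3086 × 3663.0 = 1130.40 mGal
Free-air anomaly = 979643.014 − 980520.66 + (1130.40) = 252.754 mGal
Bouguer slab correction = 0.04193 × 2.19 × 3663.0 = 336.36 mGal
Simple Bouguer anomaly = 252.754 − (336.36) = -83.606 mGal
Complete Bouguer anomaly = -83.606 + 4.01 = -79.596 mGal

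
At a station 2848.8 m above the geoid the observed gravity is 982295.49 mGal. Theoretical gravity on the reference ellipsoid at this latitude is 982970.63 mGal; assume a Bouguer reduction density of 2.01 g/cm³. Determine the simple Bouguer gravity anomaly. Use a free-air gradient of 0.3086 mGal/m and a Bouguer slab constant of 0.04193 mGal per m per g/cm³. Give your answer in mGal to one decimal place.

Free-air correction = 0.3086 × 2848.8 = 879.14 mGal
Free-air anomaly = 982295.49 − 982970.63 + (879.14) = 204.00 mGal
Bouguer slab correction = 0.04193 × 2.01 × 2848.8 = 240.09 mGal
Simple Bouguer anomaly = 204.00 − (240.09) = -36.09 mGal

-36.1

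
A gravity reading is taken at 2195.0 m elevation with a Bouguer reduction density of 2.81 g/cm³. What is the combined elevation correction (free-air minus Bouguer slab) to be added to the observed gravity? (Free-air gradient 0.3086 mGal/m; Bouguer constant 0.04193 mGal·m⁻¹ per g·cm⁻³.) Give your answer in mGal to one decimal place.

418.8

Combined gradient = 0.3086 − 0.04193 × 2.81 = 0.1907767 mGal/m
Combined elevation correction = 0.1907767 × 2195.0 = 418.8 mGal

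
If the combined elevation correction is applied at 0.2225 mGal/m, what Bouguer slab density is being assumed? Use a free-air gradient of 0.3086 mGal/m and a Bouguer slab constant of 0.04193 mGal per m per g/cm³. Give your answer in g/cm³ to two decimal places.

2.05

0.2225 = 0.3086 − 0.04193 × ρ
ρ = (0.3086 − 0.2225) / 0.04193 = 2.05 g/cm³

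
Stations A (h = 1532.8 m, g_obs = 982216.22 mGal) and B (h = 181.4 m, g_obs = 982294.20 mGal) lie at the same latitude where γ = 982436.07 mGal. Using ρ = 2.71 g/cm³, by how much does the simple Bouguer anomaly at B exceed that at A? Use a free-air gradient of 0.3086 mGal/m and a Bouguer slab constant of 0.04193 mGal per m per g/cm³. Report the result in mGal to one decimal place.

Δg_SB(A) = 982216.22 − 982436.07 + 0.3086×1532.8 − 0.04193×2.71×1532.8 = 79.00 mGal
Δg_SB(B) = 982294.20 − 982436.07 + 0.3086×181.4 − 0.04193×2.71×181.4 = -106.50 mGal
Difference = -106.50 − (79.00) = -185.50 mGal

-185.5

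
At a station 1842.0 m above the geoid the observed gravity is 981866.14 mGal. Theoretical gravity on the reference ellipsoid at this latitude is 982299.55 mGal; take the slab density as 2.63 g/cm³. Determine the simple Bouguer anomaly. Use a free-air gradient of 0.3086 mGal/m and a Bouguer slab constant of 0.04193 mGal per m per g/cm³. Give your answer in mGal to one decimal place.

Free-air correction = 0.3086 × 1842.0 = 568.44 mGal
Free-air anomaly = 981866.14 − 982299.55 + (568.44) = 135.03 mGal
Bouguer slab correction = 0.04193 × 2.63 × 1842.0 = 203.13 mGal
Simple Bouguer anomaly = 135.03 − (203.13) = -68.10 mGal

-68.1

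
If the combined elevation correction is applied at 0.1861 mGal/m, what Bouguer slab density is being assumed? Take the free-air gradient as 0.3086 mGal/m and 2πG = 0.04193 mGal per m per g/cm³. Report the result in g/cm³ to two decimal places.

0.1861 = 0.3086 − 0.04193 × ρ
ρ = (0.3086 − 0.1861) / 0.04193 = 2.92 g/cm³

2.92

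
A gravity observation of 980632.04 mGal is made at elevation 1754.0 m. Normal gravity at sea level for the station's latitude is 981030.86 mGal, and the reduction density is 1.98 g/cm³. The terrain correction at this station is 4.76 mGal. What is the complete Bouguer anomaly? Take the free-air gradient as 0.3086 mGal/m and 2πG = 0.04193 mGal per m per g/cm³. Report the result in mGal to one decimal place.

1.6

Free-air correction = 0.3086 × 1754.0 = 541.28 mGal
Free-air anomaly = 980632.04 − 981030.86 + (541.28) = 142.46 mGal
Bouguer slab correction = 0.04193 × 1.98 × 1754.0 = 145.62 mGal
Simple Bouguer anomaly = 142.46 − (145.62) = -3.16 mGal
Complete Bouguer anomaly = -3.16 + 4.76 = 1.60 mGal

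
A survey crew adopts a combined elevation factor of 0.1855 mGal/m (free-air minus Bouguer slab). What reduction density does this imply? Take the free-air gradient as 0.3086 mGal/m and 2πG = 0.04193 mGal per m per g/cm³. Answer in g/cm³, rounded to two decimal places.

2.94

0.1855 = 0.3086 − 0.04193 × ρ
ρ = (0.3086 − 0.1855) / 0.04193 = 2.94 g/cm³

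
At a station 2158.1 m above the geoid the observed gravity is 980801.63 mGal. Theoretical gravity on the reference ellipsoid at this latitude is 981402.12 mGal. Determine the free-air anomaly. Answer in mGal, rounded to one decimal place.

65.5

Free-air correction = 0.3086 × 2158.1 = 665.99 mGal
Free-air anomaly = 980801.63 − 981402.12 + (665.99) = 65.50 mGal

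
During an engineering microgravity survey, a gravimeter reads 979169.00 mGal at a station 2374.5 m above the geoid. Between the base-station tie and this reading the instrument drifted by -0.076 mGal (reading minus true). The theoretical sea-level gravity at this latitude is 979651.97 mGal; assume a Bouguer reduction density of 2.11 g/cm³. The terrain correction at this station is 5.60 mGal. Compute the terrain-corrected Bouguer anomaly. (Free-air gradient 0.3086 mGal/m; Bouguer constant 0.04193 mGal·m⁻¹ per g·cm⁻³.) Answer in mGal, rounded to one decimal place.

45.4

Drift-corrected reading = 979169.00 − (-0.076) = 979169.076 mGal
Free-air correction = 0.3086 × 2374.5 = 732.77 mGal
Free-air anomaly = 979169.076 − 979651.97 + (732.77) = 249.876 mGal
Bouguer slab correction = 0.04193 × 2.11 × 2374.5 = 210.08 mGal
Simple Bouguer anomaly = 249.876 − (210.08) = 39.796 mGal
Complete Bouguer anomaly = 39.796 + 5.60 = 45.396 mGal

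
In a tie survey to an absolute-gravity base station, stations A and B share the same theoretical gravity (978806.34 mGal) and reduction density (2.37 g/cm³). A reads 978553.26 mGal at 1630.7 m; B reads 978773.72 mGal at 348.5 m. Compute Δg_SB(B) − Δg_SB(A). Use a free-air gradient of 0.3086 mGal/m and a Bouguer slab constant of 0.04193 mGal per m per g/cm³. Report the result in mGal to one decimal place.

Δg_SB(A) = 978553.26 − 978806.34 + 0.3086×1630.7 − 0.04193×2.37×1630.7 = 88.10 mGal
Δg_SB(B) = 978773.72 − 978806.34 + 0.3086×348.5 − 0.04193×2.37×348.5 = 40.30 mGal
Difference = 40.30 − (88.10) = -47.80 mGal

-47.8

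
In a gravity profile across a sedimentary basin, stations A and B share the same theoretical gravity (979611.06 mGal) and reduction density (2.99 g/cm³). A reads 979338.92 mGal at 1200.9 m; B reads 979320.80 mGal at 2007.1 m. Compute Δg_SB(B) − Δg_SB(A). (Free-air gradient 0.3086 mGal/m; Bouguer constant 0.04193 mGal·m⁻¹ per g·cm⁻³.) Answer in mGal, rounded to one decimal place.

Δg_SB(A) = 979338.92 − 979611.06 + 0.3086×1200.9 − 0.04193×2.99×1200.9 = -52.10 mGal
Δg_SB(B) = 979320.80 − 979611.06 + 0.3086×2007.1 − 0.04193×2.99×2007.1 = 77.50 mGal
Difference = 77.50 − (-52.10) = 129.60 mGal

129.6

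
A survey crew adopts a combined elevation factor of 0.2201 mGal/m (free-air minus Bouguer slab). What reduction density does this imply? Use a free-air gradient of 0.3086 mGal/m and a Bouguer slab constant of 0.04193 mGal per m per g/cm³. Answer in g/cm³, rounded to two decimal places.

2.11

0.2201 = 0.3086 − 0.04193 × ρ
ρ = (0.3086 − 0.2201) / 0.04193 = 2.11 g/cm³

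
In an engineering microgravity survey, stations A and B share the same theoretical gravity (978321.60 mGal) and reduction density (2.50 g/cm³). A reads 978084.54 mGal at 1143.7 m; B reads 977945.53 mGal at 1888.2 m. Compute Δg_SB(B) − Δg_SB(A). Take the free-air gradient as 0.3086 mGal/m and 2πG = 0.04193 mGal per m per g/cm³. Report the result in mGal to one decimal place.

12.7

Δg_SB(A) = 978084.54 − 978321.60 + 0.3086×1143.7 − 0.04193×2.50×1143.7 = -4.00 mGal
Δg_SB(B) = 977945.53 − 978321.60 + 0.3086×1888.2 − 0.04193×2.50×1888.2 = 8.70 mGal
Difference = 8.70 − (-4.00) = 12.70 mGal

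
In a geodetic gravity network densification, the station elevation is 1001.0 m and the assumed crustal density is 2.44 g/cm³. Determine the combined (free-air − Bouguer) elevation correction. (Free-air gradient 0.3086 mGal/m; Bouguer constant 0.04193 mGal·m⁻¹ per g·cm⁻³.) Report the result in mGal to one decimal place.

206.5

Combined gradient = 0.3086 − 0.04193 × 2.44 = 0.2062908 mGal/m
Combined elevation correction = 0.2062908 × 1001.0 = 206.5 mGal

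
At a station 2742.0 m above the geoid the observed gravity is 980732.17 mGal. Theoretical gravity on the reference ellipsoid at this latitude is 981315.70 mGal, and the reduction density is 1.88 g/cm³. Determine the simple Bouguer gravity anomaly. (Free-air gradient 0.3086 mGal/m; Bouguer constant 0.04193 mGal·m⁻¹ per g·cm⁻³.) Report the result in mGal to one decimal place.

Free-air correction = 0.3086 × 2742.0 = 846.18 mGal
Free-air anomaly = 980732.17 − 981315.70 + (846.18) = 262.65 mGal
Bouguer slab correction = 0.04193 × 1.88 × 2742.0 = 216.15 mGal
Simple Bouguer anomaly = 262.65 − (216.15) = 46.50 mGal

46.5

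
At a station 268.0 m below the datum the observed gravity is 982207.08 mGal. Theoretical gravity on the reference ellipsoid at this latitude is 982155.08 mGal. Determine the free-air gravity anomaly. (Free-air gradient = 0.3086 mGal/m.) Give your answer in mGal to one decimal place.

-30.7

Free-air correction = 0.3086 × -268.0 = -82.70 mGal
Free-air anomaly = 982207.08 − 982155.08 + (-82.70) = -30.70 mGal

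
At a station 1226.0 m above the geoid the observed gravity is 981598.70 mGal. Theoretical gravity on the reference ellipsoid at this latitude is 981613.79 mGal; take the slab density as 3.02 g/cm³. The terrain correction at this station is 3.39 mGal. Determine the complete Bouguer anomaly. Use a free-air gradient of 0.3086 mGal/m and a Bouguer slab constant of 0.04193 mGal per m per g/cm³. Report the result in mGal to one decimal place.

Free-air correction = 0.3086 × 1226.0 = 378.34 mGal
Free-air anomaly = 981598.70 − 981613.79 + (378.34) = 363.25 mGal
Bouguer slab correction = 0.04193 × 3.02 × 1226.0 = 155.25 mGal
Simple Bouguer anomaly = 363.25 − (155.25) = 208.00 mGal
Complete Bouguer anomaly = 208.00 + 3.39 = 211.39 mGal

211.4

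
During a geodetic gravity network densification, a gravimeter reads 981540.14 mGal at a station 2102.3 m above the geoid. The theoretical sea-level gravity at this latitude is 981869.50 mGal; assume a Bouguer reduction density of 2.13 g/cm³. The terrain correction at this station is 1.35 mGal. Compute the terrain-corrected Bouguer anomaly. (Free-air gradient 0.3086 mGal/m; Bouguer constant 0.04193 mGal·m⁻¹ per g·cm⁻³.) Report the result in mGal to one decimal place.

Free-air correction = 0.3086 × 2102.3 = 648.77 mGal
Free-air anomaly = 981540.14 − 981869.50 + (648.77) = 319.41 mGal
Bouguer slab correction = 0.04193 × 2.13 × 2102.3 = 187.76 mGal
Simple Bouguer anomaly = 319.41 − (187.76) = 131.65 mGal
Complete Bouguer anomaly = 131.65 + 1.35 = 133.00 mGal

133.0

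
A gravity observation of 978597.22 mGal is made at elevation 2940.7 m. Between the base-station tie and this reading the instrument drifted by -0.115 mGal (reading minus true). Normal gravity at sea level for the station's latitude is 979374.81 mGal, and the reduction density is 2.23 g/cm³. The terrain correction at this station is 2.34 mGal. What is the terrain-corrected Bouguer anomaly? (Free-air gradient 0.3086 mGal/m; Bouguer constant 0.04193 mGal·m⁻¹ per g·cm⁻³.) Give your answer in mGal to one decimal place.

Drift-corrected reading = 978597.22 − (-0.115) = 978597.335 mGal
Free-air correction = 0.3086 × 2940.7 = 907.50 mGal
Free-air anomaly = 978597.335 − 979374.81 + (907.50) = 130.025 mGal
Bouguer slab correction = 0.04193 × 2.23 × 2940.7 = 274.97 mGal
Simple Bouguer anomaly = 130.025 − (274.97) = -144.945 mGal
Complete Bouguer anomaly = -144.945 + 2.34 = -142.605 mGal

-142.6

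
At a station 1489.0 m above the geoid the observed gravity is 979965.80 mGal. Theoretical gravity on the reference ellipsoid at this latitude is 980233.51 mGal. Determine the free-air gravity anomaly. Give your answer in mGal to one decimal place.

Free-air correction = 0.3086 × 1489.0 = 459.51 mGal
Free-air anomaly = 979965.80 − 980233.51 + (459.51) = 191.80 mGal

191.8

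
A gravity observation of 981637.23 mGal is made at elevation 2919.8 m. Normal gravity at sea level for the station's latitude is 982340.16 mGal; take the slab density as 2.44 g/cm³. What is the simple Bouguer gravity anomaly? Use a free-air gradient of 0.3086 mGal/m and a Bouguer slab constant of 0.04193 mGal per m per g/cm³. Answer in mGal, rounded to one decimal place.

Free-air correction = 0.3086 × 2919.8 = 901.05 mGal
Free-air anomaly = 981637.23 − 982340.16 + (901.05) = 198.12 mGal
Bouguer slab correction = 0.04193 × 2.44 × 2919.8 = 298.72 mGal
Simple Bouguer anomaly = 198.12 − (298.72) = -100.60 mGal

-100.6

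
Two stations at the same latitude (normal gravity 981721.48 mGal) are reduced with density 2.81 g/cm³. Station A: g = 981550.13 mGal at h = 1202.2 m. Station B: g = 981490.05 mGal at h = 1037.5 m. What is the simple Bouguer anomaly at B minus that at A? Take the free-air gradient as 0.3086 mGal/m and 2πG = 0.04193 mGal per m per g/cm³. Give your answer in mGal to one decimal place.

-91.5

Δg_SB(A) = 981550.13 − 981721.48 + 0.3086×1202.2 − 0.04193×2.81×1202.2 = 58.00 mGal
Δg_SB(B) = 981490.05 − 981721.48 + 0.3086×1037.5 − 0.04193×2.81×1037.5 = -33.50 mGal
Difference = -33.50 − (58.00) = -91.50 mGal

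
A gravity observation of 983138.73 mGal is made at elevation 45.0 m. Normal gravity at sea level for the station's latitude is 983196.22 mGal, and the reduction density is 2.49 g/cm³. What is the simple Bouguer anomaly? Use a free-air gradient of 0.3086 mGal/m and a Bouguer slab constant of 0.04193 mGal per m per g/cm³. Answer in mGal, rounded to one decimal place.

Free-air correction = 0.3086 × 45.0 = 13.89 mGal
Free-air anomaly = 983138.73 − 983196.22 + (13.89) = -43.60 mGal
Bouguer slab correction = 0.04193 × 2.49 × 45.0 = 4.70 mGal
Simple Bouguer anomaly = -43.60 − (4.70) = -48.30 mGal

-48.3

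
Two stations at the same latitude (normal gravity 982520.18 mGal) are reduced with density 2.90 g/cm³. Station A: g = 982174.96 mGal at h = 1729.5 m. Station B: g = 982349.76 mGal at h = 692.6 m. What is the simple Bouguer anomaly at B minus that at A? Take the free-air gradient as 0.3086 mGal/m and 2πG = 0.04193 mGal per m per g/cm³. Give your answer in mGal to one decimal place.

Δg_SB(A) = 982174.96 − 982520.18 + 0.3086×1729.5 − 0.04193×2.90×1729.5 = -21.80 mGal
Δg_SB(B) = 982349.76 − 982520.18 + 0.3086×692.6 − 0.04193×2.90×692.6 = -40.90 mGal
Difference = -40.90 − (-21.80) = -19.10 mGal

-19.1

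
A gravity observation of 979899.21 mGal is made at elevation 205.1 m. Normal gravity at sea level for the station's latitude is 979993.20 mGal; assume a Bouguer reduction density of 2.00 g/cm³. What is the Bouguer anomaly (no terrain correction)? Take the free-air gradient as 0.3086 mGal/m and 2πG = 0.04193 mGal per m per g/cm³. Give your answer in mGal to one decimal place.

-47.9

Free-air correction = 0.3086 × 205.1 = 63.29 mGal
Free-air anomaly = 979899.21 − 979993.20 + (63.29) = -30.70 mGal
Bouguer slab correction = 0.04193 × 2.00 × 205.1 = 17.20 mGal
Simple Bouguer anomaly = -30.70 − (17.20) = -47.90 mGal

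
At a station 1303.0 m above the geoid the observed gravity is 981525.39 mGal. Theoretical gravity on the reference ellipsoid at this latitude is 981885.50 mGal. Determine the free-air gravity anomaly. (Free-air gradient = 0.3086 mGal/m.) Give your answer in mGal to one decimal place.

42.0

Free-air correction = 0.3086 × 1303.0 = 402.11 mGal
Free-air anomaly = 981525.39 − 981885.50 + (402.11) = 42.00 mGal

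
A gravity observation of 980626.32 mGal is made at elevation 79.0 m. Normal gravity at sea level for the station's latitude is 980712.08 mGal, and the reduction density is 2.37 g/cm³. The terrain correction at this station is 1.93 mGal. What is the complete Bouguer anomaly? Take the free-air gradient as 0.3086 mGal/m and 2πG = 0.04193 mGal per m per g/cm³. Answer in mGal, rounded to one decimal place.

Free-air correction = 0.3086 × 79.0 = 24.38 mGal
Free-air anomaly = 980626.32 − 980712.08 + (24.38) = -61.38 mGal
Bouguer slab correction = 0.04193 × 2.37 × 79.0 = 7.85 mGal
Simple Bouguer anomaly = -61.38 − (7.85) = -69.23 mGal
Complete Bouguer anomaly = -69.23 + 1.93 = -67.30 mGal

-67.3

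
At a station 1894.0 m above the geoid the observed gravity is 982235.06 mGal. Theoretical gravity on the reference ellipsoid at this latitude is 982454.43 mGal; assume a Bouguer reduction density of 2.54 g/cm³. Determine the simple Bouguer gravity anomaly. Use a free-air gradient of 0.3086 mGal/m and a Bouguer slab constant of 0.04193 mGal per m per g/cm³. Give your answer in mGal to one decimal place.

163.4

Free-air correction = 0.3086 × 1894.0 = 584.49 mGal
Free-air anomaly = 982235.06 − 982454.43 + (584.49) = 365.12 mGal
Bouguer slab correction = 0.04193 × 2.54 × 1894.0 = 201.72 mGal
Simple Bouguer anomaly = 365.12 − (201.72) = 163.40 mGal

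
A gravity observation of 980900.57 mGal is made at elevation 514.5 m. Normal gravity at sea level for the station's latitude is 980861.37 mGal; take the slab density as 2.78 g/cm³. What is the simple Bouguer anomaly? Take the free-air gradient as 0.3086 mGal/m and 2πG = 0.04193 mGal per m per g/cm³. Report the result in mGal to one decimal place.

138.0

Free-air correction = 0.3086 × 514.5 = 158.77 mGal
Free-air anomaly = 980900.57 − 980861.37 + (158.77) = 197.97 mGal
Bouguer slab correction = 0.04193 × 2.78 × 514.5 = 59.97 mGal
Simple Bouguer anomaly = 197.97 − (59.97) = 138.00 mGal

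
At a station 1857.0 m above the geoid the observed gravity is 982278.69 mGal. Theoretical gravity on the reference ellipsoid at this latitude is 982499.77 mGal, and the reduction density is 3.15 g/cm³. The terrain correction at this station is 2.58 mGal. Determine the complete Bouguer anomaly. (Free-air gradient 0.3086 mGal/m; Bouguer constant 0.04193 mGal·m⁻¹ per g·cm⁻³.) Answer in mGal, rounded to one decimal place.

109.3

Free-air correction = 0.3086 × 1857.0 = 573.07 mGal
Free-air anomaly = 982278.69 − 982499.77 + (573.07) = 351.99 mGal
Bouguer slab correction = 0.04193 × 3.15 × 1857.0 = 245.27 mGal
Simple Bouguer anomaly = 351.99 − (245.27) = 106.72 mGal
Complete Bouguer anomaly = 106.72 + 2.58 = 109.30 mGal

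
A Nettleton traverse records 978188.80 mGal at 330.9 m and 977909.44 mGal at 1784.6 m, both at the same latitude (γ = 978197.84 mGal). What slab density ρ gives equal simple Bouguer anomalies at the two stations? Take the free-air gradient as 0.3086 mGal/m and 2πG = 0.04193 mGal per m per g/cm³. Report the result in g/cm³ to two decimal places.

Δg_obs = 977909.44 − 978188.80 = -279.36 mGal over Δh = 1784.6 − 330.9 = 1453.7 m
Equal Bouguer anomalies ⇒ Δg_obs + (0.3086 − 0.04193ρ)·Δh = 0
0.3086 − 0.04193ρ = −Δg_obs/Δh = 0.19217
ρ = (0.3086 − 0.19217) / 0.04193 = 2.78 g/cm³

2.78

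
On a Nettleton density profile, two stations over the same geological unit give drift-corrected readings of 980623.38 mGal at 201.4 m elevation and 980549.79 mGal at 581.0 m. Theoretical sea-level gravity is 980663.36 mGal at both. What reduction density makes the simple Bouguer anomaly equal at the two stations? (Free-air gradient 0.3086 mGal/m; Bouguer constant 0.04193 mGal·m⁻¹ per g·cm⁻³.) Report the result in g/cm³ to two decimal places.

2.74

Δg_obs = 980549.79 − 980623.38 = -73.59 mGal over Δh = 581.0 − 201.4 = 379.6 m
Equal Bouguer anomalies ⇒ Δg_obs + (0.3086 − 0.04193ρ)·Δh = 0
0.3086 − 0.04193ρ = −Δg_obs/Δh = 0.19386
ρ = (0.3086 − 0.19386) / 0.04193 = 2.74 g/cm³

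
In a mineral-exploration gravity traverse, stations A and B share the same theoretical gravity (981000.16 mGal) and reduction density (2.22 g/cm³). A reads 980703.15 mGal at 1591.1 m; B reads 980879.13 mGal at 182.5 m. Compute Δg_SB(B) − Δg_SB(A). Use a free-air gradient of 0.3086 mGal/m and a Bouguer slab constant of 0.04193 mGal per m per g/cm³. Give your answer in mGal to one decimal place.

-127.6

Δg_SB(A) = 980703.15 − 981000.16 + 0.3086×1591.1 − 0.04193×2.22×1591.1 = 45.90 mGal
Δg_SB(B) = 980879.13 − 981000.16 + 0.3086×182.5 − 0.04193×2.22×182.5 = -81.70 mGal
Difference = -81.70 − (45.90) = -127.60 mGal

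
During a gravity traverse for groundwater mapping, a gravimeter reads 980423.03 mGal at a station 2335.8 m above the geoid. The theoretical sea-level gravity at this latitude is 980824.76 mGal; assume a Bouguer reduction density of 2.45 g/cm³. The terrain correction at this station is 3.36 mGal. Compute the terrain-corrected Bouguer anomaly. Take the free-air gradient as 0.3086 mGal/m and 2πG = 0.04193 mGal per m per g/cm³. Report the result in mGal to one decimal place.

Free-air correction = 0.3086 × 2335.8 = 720.83 mGal
Free-air anomaly = 980423.03 − 980824.76 + (720.83) = 319.10 mGal
Bouguer slab correction = 0.04193 × 2.45 × 2335.8 = 239.95 mGal
Simple Bouguer anomaly = 319.10 − (239.95) = 79.15 mGal
Complete Bouguer anomaly = 79.15 + 3.36 = 82.51 mGal

82.5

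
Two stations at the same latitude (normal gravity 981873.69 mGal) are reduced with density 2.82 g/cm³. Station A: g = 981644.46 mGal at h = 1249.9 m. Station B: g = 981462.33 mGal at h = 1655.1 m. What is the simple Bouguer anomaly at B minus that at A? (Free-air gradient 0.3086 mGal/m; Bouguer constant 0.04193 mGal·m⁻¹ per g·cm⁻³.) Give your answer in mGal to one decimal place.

-105.0

Δg_SB(A) = 981644.46 − 981873.69 + 0.3086×1249.9 − 0.04193×2.82×1249.9 = 8.70 mGal
Δg_SB(B) = 981462.33 − 981873.69 + 0.3086×1655.1 − 0.04193×2.82×1655.1 = -96.30 mGal
Difference = -96.30 − (8.70) = -105.00 mGal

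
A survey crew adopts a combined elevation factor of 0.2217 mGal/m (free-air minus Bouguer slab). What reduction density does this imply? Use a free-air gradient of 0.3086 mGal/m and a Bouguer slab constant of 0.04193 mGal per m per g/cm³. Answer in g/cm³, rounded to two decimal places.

2.07

0.2217 = 0.3086 − 0.04193 × ρ
ρ = (0.3086 − 0.2217) / 0.04193 = 2.07 g/cm³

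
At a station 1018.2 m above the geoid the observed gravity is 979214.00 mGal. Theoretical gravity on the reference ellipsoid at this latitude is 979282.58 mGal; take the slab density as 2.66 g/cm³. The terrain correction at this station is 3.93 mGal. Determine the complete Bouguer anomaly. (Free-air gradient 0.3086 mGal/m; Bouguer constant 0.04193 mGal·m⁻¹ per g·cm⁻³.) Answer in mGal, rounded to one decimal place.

Free-air correction = 0.3086 × 1018.2 = 314.22 mGal
Free-air anomaly = 979214.00 − 979282.58 + (314.22) = 245.64 mGal
Bouguer slab correction = 0.04193 × 2.66 × 1018.2 = 113.56 mGal
Simple Bouguer anomaly = 245.64 − (113.56) = 132.08 mGal
Complete Bouguer anomaly = 132.08 + 3.93 = 136.01 mGal

136.0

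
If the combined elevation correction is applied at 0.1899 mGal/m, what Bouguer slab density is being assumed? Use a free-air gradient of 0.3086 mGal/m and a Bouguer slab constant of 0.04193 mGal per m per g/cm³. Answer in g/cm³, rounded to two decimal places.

2.83

0.1899 = 0.3086 − 0.04193 × ρ
ρ = (0.3086 − 0.1899) / 0.04193 = 2.83 g/cm³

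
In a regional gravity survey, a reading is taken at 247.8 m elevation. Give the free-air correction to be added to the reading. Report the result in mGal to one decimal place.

76.5

Free-air correction = 0.3086 × 247.8 = 76.5 mGal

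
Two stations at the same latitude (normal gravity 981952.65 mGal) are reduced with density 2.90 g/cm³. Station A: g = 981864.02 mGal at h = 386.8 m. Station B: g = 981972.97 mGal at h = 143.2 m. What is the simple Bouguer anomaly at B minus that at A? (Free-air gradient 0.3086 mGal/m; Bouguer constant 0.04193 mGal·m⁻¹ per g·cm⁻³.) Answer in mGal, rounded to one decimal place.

Δg_SB(A) = 981864.02 − 981952.65 + 0.3086×386.8 − 0.04193×2.90×386.8 = -16.30 mGal
Δg_SB(B) = 981972.97 − 981952.65 + 0.3086×143.2 − 0.04193×2.90×143.2 = 47.10 mGal
Difference = 47.10 − (-16.30) = 63.40 mGal

63.4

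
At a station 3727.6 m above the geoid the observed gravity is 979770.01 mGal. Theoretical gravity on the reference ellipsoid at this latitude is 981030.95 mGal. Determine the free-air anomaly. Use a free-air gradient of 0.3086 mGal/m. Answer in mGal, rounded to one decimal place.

-110.6

Free-air correction = 0.3086 × 3727.6 = 1150.34 mGal
Free-air anomaly = 979770.01 − 981030.95 + (1150.34) = -110.60 mGal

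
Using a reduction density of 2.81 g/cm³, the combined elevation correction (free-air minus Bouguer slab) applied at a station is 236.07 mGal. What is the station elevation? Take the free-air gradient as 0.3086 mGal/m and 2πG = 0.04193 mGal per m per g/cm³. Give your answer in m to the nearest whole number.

Combined gradient = 0.3086 − 0.04193 × 2.81 = 0.1907767 mGal/m
h = 236.07 / 0.1907767 = 1237.42 m

1237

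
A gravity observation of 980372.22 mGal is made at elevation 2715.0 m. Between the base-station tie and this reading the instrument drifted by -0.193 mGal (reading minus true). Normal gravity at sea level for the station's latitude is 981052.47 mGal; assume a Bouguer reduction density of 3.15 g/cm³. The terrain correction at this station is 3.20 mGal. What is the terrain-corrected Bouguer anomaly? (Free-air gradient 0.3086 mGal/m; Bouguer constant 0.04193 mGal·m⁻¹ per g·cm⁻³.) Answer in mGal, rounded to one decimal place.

-197.6

Drift-corrected reading = 980372.22 − (-0.193) = 980372.413 mGal
Free-air correction = 0.3086 × 2715.0 = 837.85 mGal
Free-air anomaly = 980372.413 − 981052.47 + (837.85) = 157.793 mGal
Bouguer slab correction = 0.04193 × 3.15 × 2715.0 = 358.60 mGal
Simple Bouguer anomaly = 157.793 − (358.60) = -200.807 mGal
Complete Bouguer anomaly = -200.807 + 3.20 = -197.607 mGal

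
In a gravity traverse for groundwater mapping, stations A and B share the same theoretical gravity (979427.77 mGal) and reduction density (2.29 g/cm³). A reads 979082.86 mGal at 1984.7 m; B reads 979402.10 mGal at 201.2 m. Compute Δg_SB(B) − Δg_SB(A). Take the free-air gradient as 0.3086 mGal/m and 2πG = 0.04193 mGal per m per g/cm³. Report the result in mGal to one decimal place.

Δg_SB(A) = 979082.86 − 979427.77 + 0.3086×1984.7 − 0.04193×2.29×1984.7 = 77.00 mGal
Δg_SB(B) = 979402.10 − 979427.77 + 0.3086×201.2 − 0.04193×2.29×201.2 = 17.10 mGal
Difference = 17.10 − (77.00) = -59.90 mGal

-59.9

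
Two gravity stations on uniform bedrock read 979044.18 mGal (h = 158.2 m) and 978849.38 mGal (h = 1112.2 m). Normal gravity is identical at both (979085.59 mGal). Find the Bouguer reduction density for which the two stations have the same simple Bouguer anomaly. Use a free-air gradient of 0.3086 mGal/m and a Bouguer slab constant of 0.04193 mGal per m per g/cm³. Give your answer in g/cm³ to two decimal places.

Δg_obs = 978849.38 − 979044.18 = -194.80 mGal over Δh = 1112.2 − 158.2 = 954.0 m
Equal Bouguer anomalies ⇒ Δg_obs + (0.3086 − 0.04193ρ)·Δh = 0
0.3086 − 0.04193ρ = −Δg_obs/Δh = 0.20419
ρ = (0.3086 − 0.20419) / 0.04193 = 2.49 g/cm³

2.49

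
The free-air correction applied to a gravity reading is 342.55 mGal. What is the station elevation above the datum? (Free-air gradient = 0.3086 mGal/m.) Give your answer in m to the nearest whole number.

h = 342.55 / 0.3086 = 1110.01 m

1110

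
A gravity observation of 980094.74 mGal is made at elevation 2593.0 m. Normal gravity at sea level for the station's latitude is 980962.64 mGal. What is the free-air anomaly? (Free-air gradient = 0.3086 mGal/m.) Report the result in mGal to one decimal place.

Free-air correction = 0.3086 × 2593.0 = 800.20 mGal
Free-air anomaly = 980094.74 − 980962.64 + (800.20) = -67.70 mGal

-67.7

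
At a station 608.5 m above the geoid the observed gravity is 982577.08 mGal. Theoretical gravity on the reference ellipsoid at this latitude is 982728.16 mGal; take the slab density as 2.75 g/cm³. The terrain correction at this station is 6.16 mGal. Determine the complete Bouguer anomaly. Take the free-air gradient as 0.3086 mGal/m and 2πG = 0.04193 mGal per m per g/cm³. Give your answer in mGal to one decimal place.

-27.3

Free-air correction = 0.3086 × 608.5 = 187.78 mGal
Free-air anomaly = 982577.08 − 982728.16 + (187.78) = 36.70 mGal
Bouguer slab correction = 0.04193 × 2.75 × 608.5 = 70.16 mGal
Simple Bouguer anomaly = 36.70 − (70.16) = -33.46 mGal
Complete Bouguer anomaly = -33.46 + 6.16 = -27.30 mGal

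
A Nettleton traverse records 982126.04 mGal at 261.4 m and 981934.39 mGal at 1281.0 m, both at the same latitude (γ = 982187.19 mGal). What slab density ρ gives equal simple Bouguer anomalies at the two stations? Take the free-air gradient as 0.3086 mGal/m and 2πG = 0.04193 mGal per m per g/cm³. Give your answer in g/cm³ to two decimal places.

Δg_obs = 981934.39 − 982126.04 = -191.65 mGal over Δh = 1281.0 − 261.4 = 1019.6 m
Equal Bouguer anomalies ⇒ Δg_obs + (0.3086 − 0.04193ρ)·Δh = 0
0.3086 − 0.04193ρ = −Δg_obs/Δh = 0.18797
ρ = (0.3086 − 0.18797) / 0.04193 = 2.88 g/cm³

2.88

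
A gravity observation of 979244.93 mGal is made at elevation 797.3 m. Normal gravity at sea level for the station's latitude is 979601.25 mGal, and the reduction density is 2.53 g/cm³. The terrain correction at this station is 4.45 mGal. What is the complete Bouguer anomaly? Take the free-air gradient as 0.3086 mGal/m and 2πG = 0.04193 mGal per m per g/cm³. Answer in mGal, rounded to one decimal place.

-190.4

Free-air correction = 0.3086 × 797.3 = 246.05 mGal
Free-air anomaly = 979244.93 − 979601.25 + (246.05) = -110.27 mGal
Bouguer slab correction = 0.04193 × 2.53 × 797.3 = 84.58 mGal
Simple Bouguer anomaly = -110.27 − (84.58) = -194.85 mGal
Complete Bouguer anomaly = -194.85 + 4.45 = -190.40 mGal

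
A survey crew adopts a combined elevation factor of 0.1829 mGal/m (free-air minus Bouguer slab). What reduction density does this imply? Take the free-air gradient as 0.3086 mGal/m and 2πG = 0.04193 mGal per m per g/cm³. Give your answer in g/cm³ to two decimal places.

3.00

0.1829 = 0.3086 − 0.04193 × ρ
ρ = (0.3086 − 0.1829) / 0.04193 = 3.00 g/cm³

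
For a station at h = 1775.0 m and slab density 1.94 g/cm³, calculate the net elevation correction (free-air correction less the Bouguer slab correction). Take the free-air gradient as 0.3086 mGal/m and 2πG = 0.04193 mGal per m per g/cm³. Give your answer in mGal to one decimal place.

Combined gradient = 0.3086 − 0.04193 × 1.94 = 0.2272558 mGal/m
Combined elevation correction = 0.2272558 × 1775.0 = 403.4 mGal

403.4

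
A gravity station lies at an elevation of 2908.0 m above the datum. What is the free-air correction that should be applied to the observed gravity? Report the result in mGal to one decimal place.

897.4

Free-air correction = 0.3086 × 2908.0 = 897.4 mGal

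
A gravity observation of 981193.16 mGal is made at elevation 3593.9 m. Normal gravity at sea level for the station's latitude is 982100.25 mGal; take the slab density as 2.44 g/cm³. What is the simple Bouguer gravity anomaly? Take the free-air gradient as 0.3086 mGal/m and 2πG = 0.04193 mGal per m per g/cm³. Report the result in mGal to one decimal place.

Free-air correction = 0.3086 × 3593.9 = 1109.08 mGal
Free-air anomaly = 981193.16 − 982100.25 + (1109.08) = 201.99 mGal
Bouguer slab correction = 0.04193 × 2.44 × 3593.9 = 367.69 mGal
Simple Bouguer anomaly = 201.99 − (367.69) = -165.70 mGal

-165.7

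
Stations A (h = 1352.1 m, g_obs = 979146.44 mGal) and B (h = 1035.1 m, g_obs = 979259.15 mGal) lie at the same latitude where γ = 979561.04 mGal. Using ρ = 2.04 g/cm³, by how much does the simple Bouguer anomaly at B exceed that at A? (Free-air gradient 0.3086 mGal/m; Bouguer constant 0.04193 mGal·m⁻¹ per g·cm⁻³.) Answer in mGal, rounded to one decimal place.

42.0

Δg_SB(A) = 979146.44 − 979561.04 + 0.3086×1352.1 − 0.04193×2.04×1352.1 = -113.00 mGal
Δg_SB(B) = 979259.15 − 979561.04 + 0.3086×1035.1 − 0.04193×2.04×1035.1 = -71.00 mGal
Difference = -71.00 − (-113.00) = 42.00 mGal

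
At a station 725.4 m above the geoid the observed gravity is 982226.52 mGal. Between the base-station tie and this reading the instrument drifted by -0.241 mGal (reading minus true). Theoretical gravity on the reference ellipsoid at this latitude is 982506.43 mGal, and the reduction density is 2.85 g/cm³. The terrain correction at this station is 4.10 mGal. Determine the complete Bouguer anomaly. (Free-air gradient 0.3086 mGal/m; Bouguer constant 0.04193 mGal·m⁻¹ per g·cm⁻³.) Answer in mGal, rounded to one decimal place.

-138.4

Drift-corrected reading = 982226.52 − (-0.241) = 982226.761 mGal
Free-air correction = 0.3086 × 725.4 = 223.86 mGal
Free-air anomaly = 982226.761 − 982506.43 + (223.86) = -55.809 mGal
Bouguer slab correction = 0.04193 × 2.85 × 725.4 = 86.69 mGal
Simple Bouguer anomaly = -55.809 − (86.69) = -142.499 mGal
Complete Bouguer anomaly = -142.499 + 4.10 = -138.399 mGal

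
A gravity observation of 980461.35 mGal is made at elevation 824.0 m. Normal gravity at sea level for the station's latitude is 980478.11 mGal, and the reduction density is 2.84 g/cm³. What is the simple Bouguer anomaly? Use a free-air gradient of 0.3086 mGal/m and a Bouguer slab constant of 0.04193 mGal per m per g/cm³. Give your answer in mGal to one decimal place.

Free-air correction = 0.3086 × 824.0 = 254.29 mGal
Free-air anomaly = 980461.35 − 980478.11 + (254.29) = 237.53 mGal
Bouguer slab correction = 0.04193 × 2.84 × 824.0 = 98.12 mGal
Simple Bouguer anomaly = 237.53 − (98.12) = 139.41 mGal

139.4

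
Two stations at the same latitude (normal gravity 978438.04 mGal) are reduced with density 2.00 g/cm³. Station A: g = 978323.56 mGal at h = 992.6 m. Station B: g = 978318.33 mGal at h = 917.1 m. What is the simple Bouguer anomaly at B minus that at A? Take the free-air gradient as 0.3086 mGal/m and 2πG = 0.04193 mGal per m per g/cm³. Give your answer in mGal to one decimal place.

-22.2

Δg_SB(A) = 978323.56 − 978438.04 + 0.3086×992.6 − 0.04193×2.00×992.6 = 108.60 mGal
Δg_SB(B) = 978318.33 − 978438.04 + 0.3086×917.1 − 0.04193×2.00×917.1 = 86.40 mGal
Difference = 86.40 − (108.60) = -22.20 mGal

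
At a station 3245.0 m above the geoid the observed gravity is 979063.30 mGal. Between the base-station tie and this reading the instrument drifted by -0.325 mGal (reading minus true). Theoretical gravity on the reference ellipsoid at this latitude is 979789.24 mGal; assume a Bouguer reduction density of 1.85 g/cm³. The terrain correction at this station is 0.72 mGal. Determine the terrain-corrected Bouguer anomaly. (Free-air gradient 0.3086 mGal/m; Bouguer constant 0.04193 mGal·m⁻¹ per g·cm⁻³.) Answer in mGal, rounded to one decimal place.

24.8

Drift-corrected reading = 979063.30 − (-0.325) = 979063.625 mGal
Free-air correction = 0.3086 × 3245.0 = 1001.41 mGal
Free-air anomaly = 979063.625 − 979789.24 + (1001.41) = 275.795 mGal
Bouguer slab correction = 0.04193 × 1.85 × 3245.0 = 251.72 mGal
Simple Bouguer anomaly = 275.795 − (251.72) = 24.075 mGal
Complete Bouguer anomaly = 24.075 + 0.72 = 24.795 mGal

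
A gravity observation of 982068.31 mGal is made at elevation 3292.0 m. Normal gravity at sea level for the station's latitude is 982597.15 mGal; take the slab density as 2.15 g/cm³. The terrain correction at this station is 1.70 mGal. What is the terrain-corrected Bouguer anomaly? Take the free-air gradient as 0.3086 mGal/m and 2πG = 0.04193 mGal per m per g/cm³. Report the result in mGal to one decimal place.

192.0

Free-air correction = 0.3086 × 3292.0 = 1015.91 mGal
Free-air anomaly = 982068.31 − 982597.15 + (1015.91) = 487.07 mGal
Bouguer slab correction = 0.04193 × 2.15 × 3292.0 = 296.77 mGal
Simple Bouguer anomaly = 487.07 − (296.77) = 190.30 mGal
Complete Bouguer anomaly = 190.30 + 1.70 = 192.00 mGal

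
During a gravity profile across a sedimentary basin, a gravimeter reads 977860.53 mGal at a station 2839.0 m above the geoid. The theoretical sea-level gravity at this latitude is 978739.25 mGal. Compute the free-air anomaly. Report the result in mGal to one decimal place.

Free-air correction = 0.3086 × 2839.0 = 876.12 mGal
Free-air anomaly = 977860.53 − 978739.25 + (876.12) = -2.60 mGal

-2.6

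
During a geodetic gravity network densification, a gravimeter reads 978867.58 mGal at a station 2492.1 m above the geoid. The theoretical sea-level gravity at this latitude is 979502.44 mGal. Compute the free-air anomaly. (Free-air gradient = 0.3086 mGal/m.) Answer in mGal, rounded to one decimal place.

Free-air correction = 0.3086 × 2492.1 = 769.06 mGal
Free-air anomaly = 978867.58 − 979502.44 + (769.06) = 134.20 mGal

134.2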